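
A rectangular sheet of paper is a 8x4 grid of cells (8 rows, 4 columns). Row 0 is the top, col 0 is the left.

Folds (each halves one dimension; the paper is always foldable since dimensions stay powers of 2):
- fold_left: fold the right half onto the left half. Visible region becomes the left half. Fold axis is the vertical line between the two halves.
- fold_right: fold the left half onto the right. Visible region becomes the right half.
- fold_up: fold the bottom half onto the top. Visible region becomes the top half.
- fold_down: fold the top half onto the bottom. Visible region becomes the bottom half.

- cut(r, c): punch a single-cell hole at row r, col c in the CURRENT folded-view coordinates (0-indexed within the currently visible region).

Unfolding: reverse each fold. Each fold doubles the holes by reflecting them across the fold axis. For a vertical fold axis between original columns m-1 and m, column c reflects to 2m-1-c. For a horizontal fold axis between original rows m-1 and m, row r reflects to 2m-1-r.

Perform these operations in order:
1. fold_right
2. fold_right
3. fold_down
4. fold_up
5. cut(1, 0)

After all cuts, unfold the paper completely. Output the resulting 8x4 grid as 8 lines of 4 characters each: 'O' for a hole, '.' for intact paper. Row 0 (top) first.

Answer: ....
OOOO
OOOO
....
....
OOOO
OOOO
....

Derivation:
Op 1 fold_right: fold axis v@2; visible region now rows[0,8) x cols[2,4) = 8x2
Op 2 fold_right: fold axis v@3; visible region now rows[0,8) x cols[3,4) = 8x1
Op 3 fold_down: fold axis h@4; visible region now rows[4,8) x cols[3,4) = 4x1
Op 4 fold_up: fold axis h@6; visible region now rows[4,6) x cols[3,4) = 2x1
Op 5 cut(1, 0): punch at orig (5,3); cuts so far [(5, 3)]; region rows[4,6) x cols[3,4) = 2x1
Unfold 1 (reflect across h@6): 2 holes -> [(5, 3), (6, 3)]
Unfold 2 (reflect across h@4): 4 holes -> [(1, 3), (2, 3), (5, 3), (6, 3)]
Unfold 3 (reflect across v@3): 8 holes -> [(1, 2), (1, 3), (2, 2), (2, 3), (5, 2), (5, 3), (6, 2), (6, 3)]
Unfold 4 (reflect across v@2): 16 holes -> [(1, 0), (1, 1), (1, 2), (1, 3), (2, 0), (2, 1), (2, 2), (2, 3), (5, 0), (5, 1), (5, 2), (5, 3), (6, 0), (6, 1), (6, 2), (6, 3)]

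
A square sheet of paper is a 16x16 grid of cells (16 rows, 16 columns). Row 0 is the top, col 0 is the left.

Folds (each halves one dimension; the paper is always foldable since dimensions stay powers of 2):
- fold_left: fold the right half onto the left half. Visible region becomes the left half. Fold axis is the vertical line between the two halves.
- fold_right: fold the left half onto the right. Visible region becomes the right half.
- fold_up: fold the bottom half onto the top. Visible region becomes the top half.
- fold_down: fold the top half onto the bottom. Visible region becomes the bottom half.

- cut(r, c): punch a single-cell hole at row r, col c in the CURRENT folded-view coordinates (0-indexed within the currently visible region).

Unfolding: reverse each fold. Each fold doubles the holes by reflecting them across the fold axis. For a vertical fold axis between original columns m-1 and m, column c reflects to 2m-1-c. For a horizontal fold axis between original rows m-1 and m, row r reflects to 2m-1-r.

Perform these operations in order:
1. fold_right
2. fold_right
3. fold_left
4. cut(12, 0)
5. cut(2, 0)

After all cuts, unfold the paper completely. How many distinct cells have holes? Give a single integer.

Op 1 fold_right: fold axis v@8; visible region now rows[0,16) x cols[8,16) = 16x8
Op 2 fold_right: fold axis v@12; visible region now rows[0,16) x cols[12,16) = 16x4
Op 3 fold_left: fold axis v@14; visible region now rows[0,16) x cols[12,14) = 16x2
Op 4 cut(12, 0): punch at orig (12,12); cuts so far [(12, 12)]; region rows[0,16) x cols[12,14) = 16x2
Op 5 cut(2, 0): punch at orig (2,12); cuts so far [(2, 12), (12, 12)]; region rows[0,16) x cols[12,14) = 16x2
Unfold 1 (reflect across v@14): 4 holes -> [(2, 12), (2, 15), (12, 12), (12, 15)]
Unfold 2 (reflect across v@12): 8 holes -> [(2, 8), (2, 11), (2, 12), (2, 15), (12, 8), (12, 11), (12, 12), (12, 15)]
Unfold 3 (reflect across v@8): 16 holes -> [(2, 0), (2, 3), (2, 4), (2, 7), (2, 8), (2, 11), (2, 12), (2, 15), (12, 0), (12, 3), (12, 4), (12, 7), (12, 8), (12, 11), (12, 12), (12, 15)]

Answer: 16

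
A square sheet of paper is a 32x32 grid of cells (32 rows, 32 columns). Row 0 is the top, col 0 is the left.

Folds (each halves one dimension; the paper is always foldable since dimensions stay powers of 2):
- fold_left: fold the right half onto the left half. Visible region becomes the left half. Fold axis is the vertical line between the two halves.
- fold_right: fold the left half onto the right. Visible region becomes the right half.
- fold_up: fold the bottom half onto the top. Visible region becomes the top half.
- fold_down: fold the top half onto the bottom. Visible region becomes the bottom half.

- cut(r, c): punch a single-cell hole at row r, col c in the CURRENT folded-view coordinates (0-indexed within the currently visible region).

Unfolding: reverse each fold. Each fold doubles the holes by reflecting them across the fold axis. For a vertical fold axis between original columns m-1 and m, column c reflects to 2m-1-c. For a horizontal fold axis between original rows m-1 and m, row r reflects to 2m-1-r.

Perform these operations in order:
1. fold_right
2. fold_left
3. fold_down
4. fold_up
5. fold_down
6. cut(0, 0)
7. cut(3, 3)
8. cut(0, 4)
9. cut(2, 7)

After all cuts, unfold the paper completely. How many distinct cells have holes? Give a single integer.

Answer: 128

Derivation:
Op 1 fold_right: fold axis v@16; visible region now rows[0,32) x cols[16,32) = 32x16
Op 2 fold_left: fold axis v@24; visible region now rows[0,32) x cols[16,24) = 32x8
Op 3 fold_down: fold axis h@16; visible region now rows[16,32) x cols[16,24) = 16x8
Op 4 fold_up: fold axis h@24; visible region now rows[16,24) x cols[16,24) = 8x8
Op 5 fold_down: fold axis h@20; visible region now rows[20,24) x cols[16,24) = 4x8
Op 6 cut(0, 0): punch at orig (20,16); cuts so far [(20, 16)]; region rows[20,24) x cols[16,24) = 4x8
Op 7 cut(3, 3): punch at orig (23,19); cuts so far [(20, 16), (23, 19)]; region rows[20,24) x cols[16,24) = 4x8
Op 8 cut(0, 4): punch at orig (20,20); cuts so far [(20, 16), (20, 20), (23, 19)]; region rows[20,24) x cols[16,24) = 4x8
Op 9 cut(2, 7): punch at orig (22,23); cuts so far [(20, 16), (20, 20), (22, 23), (23, 19)]; region rows[20,24) x cols[16,24) = 4x8
Unfold 1 (reflect across h@20): 8 holes -> [(16, 19), (17, 23), (19, 16), (19, 20), (20, 16), (20, 20), (22, 23), (23, 19)]
Unfold 2 (reflect across h@24): 16 holes -> [(16, 19), (17, 23), (19, 16), (19, 20), (20, 16), (20, 20), (22, 23), (23, 19), (24, 19), (25, 23), (27, 16), (27, 20), (28, 16), (28, 20), (30, 23), (31, 19)]
Unfold 3 (reflect across h@16): 32 holes -> [(0, 19), (1, 23), (3, 16), (3, 20), (4, 16), (4, 20), (6, 23), (7, 19), (8, 19), (9, 23), (11, 16), (11, 20), (12, 16), (12, 20), (14, 23), (15, 19), (16, 19), (17, 23), (19, 16), (19, 20), (20, 16), (20, 20), (22, 23), (23, 19), (24, 19), (25, 23), (27, 16), (27, 20), (28, 16), (28, 20), (30, 23), (31, 19)]
Unfold 4 (reflect across v@24): 64 holes -> [(0, 19), (0, 28), (1, 23), (1, 24), (3, 16), (3, 20), (3, 27), (3, 31), (4, 16), (4, 20), (4, 27), (4, 31), (6, 23), (6, 24), (7, 19), (7, 28), (8, 19), (8, 28), (9, 23), (9, 24), (11, 16), (11, 20), (11, 27), (11, 31), (12, 16), (12, 20), (12, 27), (12, 31), (14, 23), (14, 24), (15, 19), (15, 28), (16, 19), (16, 28), (17, 23), (17, 24), (19, 16), (19, 20), (19, 27), (19, 31), (20, 16), (20, 20), (20, 27), (20, 31), (22, 23), (22, 24), (23, 19), (23, 28), (24, 19), (24, 28), (25, 23), (25, 24), (27, 16), (27, 20), (27, 27), (27, 31), (28, 16), (28, 20), (28, 27), (28, 31), (30, 23), (30, 24), (31, 19), (31, 28)]
Unfold 5 (reflect across v@16): 128 holes -> [(0, 3), (0, 12), (0, 19), (0, 28), (1, 7), (1, 8), (1, 23), (1, 24), (3, 0), (3, 4), (3, 11), (3, 15), (3, 16), (3, 20), (3, 27), (3, 31), (4, 0), (4, 4), (4, 11), (4, 15), (4, 16), (4, 20), (4, 27), (4, 31), (6, 7), (6, 8), (6, 23), (6, 24), (7, 3), (7, 12), (7, 19), (7, 28), (8, 3), (8, 12), (8, 19), (8, 28), (9, 7), (9, 8), (9, 23), (9, 24), (11, 0), (11, 4), (11, 11), (11, 15), (11, 16), (11, 20), (11, 27), (11, 31), (12, 0), (12, 4), (12, 11), (12, 15), (12, 16), (12, 20), (12, 27), (12, 31), (14, 7), (14, 8), (14, 23), (14, 24), (15, 3), (15, 12), (15, 19), (15, 28), (16, 3), (16, 12), (16, 19), (16, 28), (17, 7), (17, 8), (17, 23), (17, 24), (19, 0), (19, 4), (19, 11), (19, 15), (19, 16), (19, 20), (19, 27), (19, 31), (20, 0), (20, 4), (20, 11), (20, 15), (20, 16), (20, 20), (20, 27), (20, 31), (22, 7), (22, 8), (22, 23), (22, 24), (23, 3), (23, 12), (23, 19), (23, 28), (24, 3), (24, 12), (24, 19), (24, 28), (25, 7), (25, 8), (25, 23), (25, 24), (27, 0), (27, 4), (27, 11), (27, 15), (27, 16), (27, 20), (27, 27), (27, 31), (28, 0), (28, 4), (28, 11), (28, 15), (28, 16), (28, 20), (28, 27), (28, 31), (30, 7), (30, 8), (30, 23), (30, 24), (31, 3), (31, 12), (31, 19), (31, 28)]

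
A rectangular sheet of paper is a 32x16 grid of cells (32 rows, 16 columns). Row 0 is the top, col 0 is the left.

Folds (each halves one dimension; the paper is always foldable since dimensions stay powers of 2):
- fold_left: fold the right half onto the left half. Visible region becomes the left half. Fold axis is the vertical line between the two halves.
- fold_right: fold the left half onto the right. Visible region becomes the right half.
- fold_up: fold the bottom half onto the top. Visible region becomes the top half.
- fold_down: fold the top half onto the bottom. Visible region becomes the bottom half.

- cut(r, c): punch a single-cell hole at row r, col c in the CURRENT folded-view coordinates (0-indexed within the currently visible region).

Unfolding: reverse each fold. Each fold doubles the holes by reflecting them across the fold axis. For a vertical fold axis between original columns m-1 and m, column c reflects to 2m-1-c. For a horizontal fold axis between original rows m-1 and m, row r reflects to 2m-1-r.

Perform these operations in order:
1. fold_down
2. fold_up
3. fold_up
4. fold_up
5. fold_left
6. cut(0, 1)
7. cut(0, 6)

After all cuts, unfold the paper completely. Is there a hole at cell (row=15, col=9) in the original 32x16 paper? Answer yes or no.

Op 1 fold_down: fold axis h@16; visible region now rows[16,32) x cols[0,16) = 16x16
Op 2 fold_up: fold axis h@24; visible region now rows[16,24) x cols[0,16) = 8x16
Op 3 fold_up: fold axis h@20; visible region now rows[16,20) x cols[0,16) = 4x16
Op 4 fold_up: fold axis h@18; visible region now rows[16,18) x cols[0,16) = 2x16
Op 5 fold_left: fold axis v@8; visible region now rows[16,18) x cols[0,8) = 2x8
Op 6 cut(0, 1): punch at orig (16,1); cuts so far [(16, 1)]; region rows[16,18) x cols[0,8) = 2x8
Op 7 cut(0, 6): punch at orig (16,6); cuts so far [(16, 1), (16, 6)]; region rows[16,18) x cols[0,8) = 2x8
Unfold 1 (reflect across v@8): 4 holes -> [(16, 1), (16, 6), (16, 9), (16, 14)]
Unfold 2 (reflect across h@18): 8 holes -> [(16, 1), (16, 6), (16, 9), (16, 14), (19, 1), (19, 6), (19, 9), (19, 14)]
Unfold 3 (reflect across h@20): 16 holes -> [(16, 1), (16, 6), (16, 9), (16, 14), (19, 1), (19, 6), (19, 9), (19, 14), (20, 1), (20, 6), (20, 9), (20, 14), (23, 1), (23, 6), (23, 9), (23, 14)]
Unfold 4 (reflect across h@24): 32 holes -> [(16, 1), (16, 6), (16, 9), (16, 14), (19, 1), (19, 6), (19, 9), (19, 14), (20, 1), (20, 6), (20, 9), (20, 14), (23, 1), (23, 6), (23, 9), (23, 14), (24, 1), (24, 6), (24, 9), (24, 14), (27, 1), (27, 6), (27, 9), (27, 14), (28, 1), (28, 6), (28, 9), (28, 14), (31, 1), (31, 6), (31, 9), (31, 14)]
Unfold 5 (reflect across h@16): 64 holes -> [(0, 1), (0, 6), (0, 9), (0, 14), (3, 1), (3, 6), (3, 9), (3, 14), (4, 1), (4, 6), (4, 9), (4, 14), (7, 1), (7, 6), (7, 9), (7, 14), (8, 1), (8, 6), (8, 9), (8, 14), (11, 1), (11, 6), (11, 9), (11, 14), (12, 1), (12, 6), (12, 9), (12, 14), (15, 1), (15, 6), (15, 9), (15, 14), (16, 1), (16, 6), (16, 9), (16, 14), (19, 1), (19, 6), (19, 9), (19, 14), (20, 1), (20, 6), (20, 9), (20, 14), (23, 1), (23, 6), (23, 9), (23, 14), (24, 1), (24, 6), (24, 9), (24, 14), (27, 1), (27, 6), (27, 9), (27, 14), (28, 1), (28, 6), (28, 9), (28, 14), (31, 1), (31, 6), (31, 9), (31, 14)]
Holes: [(0, 1), (0, 6), (0, 9), (0, 14), (3, 1), (3, 6), (3, 9), (3, 14), (4, 1), (4, 6), (4, 9), (4, 14), (7, 1), (7, 6), (7, 9), (7, 14), (8, 1), (8, 6), (8, 9), (8, 14), (11, 1), (11, 6), (11, 9), (11, 14), (12, 1), (12, 6), (12, 9), (12, 14), (15, 1), (15, 6), (15, 9), (15, 14), (16, 1), (16, 6), (16, 9), (16, 14), (19, 1), (19, 6), (19, 9), (19, 14), (20, 1), (20, 6), (20, 9), (20, 14), (23, 1), (23, 6), (23, 9), (23, 14), (24, 1), (24, 6), (24, 9), (24, 14), (27, 1), (27, 6), (27, 9), (27, 14), (28, 1), (28, 6), (28, 9), (28, 14), (31, 1), (31, 6), (31, 9), (31, 14)]

Answer: yes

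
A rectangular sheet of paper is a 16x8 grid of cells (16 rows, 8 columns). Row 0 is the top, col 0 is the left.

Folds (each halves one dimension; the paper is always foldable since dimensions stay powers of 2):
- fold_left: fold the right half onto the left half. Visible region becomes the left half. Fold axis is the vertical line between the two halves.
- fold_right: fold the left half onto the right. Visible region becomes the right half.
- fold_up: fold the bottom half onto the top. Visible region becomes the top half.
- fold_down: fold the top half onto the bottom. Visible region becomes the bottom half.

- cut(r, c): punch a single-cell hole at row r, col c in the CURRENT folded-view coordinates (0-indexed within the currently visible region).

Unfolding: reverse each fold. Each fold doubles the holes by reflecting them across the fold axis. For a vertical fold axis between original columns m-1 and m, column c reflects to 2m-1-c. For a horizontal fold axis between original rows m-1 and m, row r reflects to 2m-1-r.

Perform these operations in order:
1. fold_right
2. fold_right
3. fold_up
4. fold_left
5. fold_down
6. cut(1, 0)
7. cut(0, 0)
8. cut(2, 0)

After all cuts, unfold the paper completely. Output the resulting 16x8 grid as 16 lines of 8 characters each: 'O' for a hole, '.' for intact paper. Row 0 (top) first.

Answer: ........
OOOOOOOO
OOOOOOOO
OOOOOOOO
OOOOOOOO
OOOOOOOO
OOOOOOOO
........
........
OOOOOOOO
OOOOOOOO
OOOOOOOO
OOOOOOOO
OOOOOOOO
OOOOOOOO
........

Derivation:
Op 1 fold_right: fold axis v@4; visible region now rows[0,16) x cols[4,8) = 16x4
Op 2 fold_right: fold axis v@6; visible region now rows[0,16) x cols[6,8) = 16x2
Op 3 fold_up: fold axis h@8; visible region now rows[0,8) x cols[6,8) = 8x2
Op 4 fold_left: fold axis v@7; visible region now rows[0,8) x cols[6,7) = 8x1
Op 5 fold_down: fold axis h@4; visible region now rows[4,8) x cols[6,7) = 4x1
Op 6 cut(1, 0): punch at orig (5,6); cuts so far [(5, 6)]; region rows[4,8) x cols[6,7) = 4x1
Op 7 cut(0, 0): punch at orig (4,6); cuts so far [(4, 6), (5, 6)]; region rows[4,8) x cols[6,7) = 4x1
Op 8 cut(2, 0): punch at orig (6,6); cuts so far [(4, 6), (5, 6), (6, 6)]; region rows[4,8) x cols[6,7) = 4x1
Unfold 1 (reflect across h@4): 6 holes -> [(1, 6), (2, 6), (3, 6), (4, 6), (5, 6), (6, 6)]
Unfold 2 (reflect across v@7): 12 holes -> [(1, 6), (1, 7), (2, 6), (2, 7), (3, 6), (3, 7), (4, 6), (4, 7), (5, 6), (5, 7), (6, 6), (6, 7)]
Unfold 3 (reflect across h@8): 24 holes -> [(1, 6), (1, 7), (2, 6), (2, 7), (3, 6), (3, 7), (4, 6), (4, 7), (5, 6), (5, 7), (6, 6), (6, 7), (9, 6), (9, 7), (10, 6), (10, 7), (11, 6), (11, 7), (12, 6), (12, 7), (13, 6), (13, 7), (14, 6), (14, 7)]
Unfold 4 (reflect across v@6): 48 holes -> [(1, 4), (1, 5), (1, 6), (1, 7), (2, 4), (2, 5), (2, 6), (2, 7), (3, 4), (3, 5), (3, 6), (3, 7), (4, 4), (4, 5), (4, 6), (4, 7), (5, 4), (5, 5), (5, 6), (5, 7), (6, 4), (6, 5), (6, 6), (6, 7), (9, 4), (9, 5), (9, 6), (9, 7), (10, 4), (10, 5), (10, 6), (10, 7), (11, 4), (11, 5), (11, 6), (11, 7), (12, 4), (12, 5), (12, 6), (12, 7), (13, 4), (13, 5), (13, 6), (13, 7), (14, 4), (14, 5), (14, 6), (14, 7)]
Unfold 5 (reflect across v@4): 96 holes -> [(1, 0), (1, 1), (1, 2), (1, 3), (1, 4), (1, 5), (1, 6), (1, 7), (2, 0), (2, 1), (2, 2), (2, 3), (2, 4), (2, 5), (2, 6), (2, 7), (3, 0), (3, 1), (3, 2), (3, 3), (3, 4), (3, 5), (3, 6), (3, 7), (4, 0), (4, 1), (4, 2), (4, 3), (4, 4), (4, 5), (4, 6), (4, 7), (5, 0), (5, 1), (5, 2), (5, 3), (5, 4), (5, 5), (5, 6), (5, 7), (6, 0), (6, 1), (6, 2), (6, 3), (6, 4), (6, 5), (6, 6), (6, 7), (9, 0), (9, 1), (9, 2), (9, 3), (9, 4), (9, 5), (9, 6), (9, 7), (10, 0), (10, 1), (10, 2), (10, 3), (10, 4), (10, 5), (10, 6), (10, 7), (11, 0), (11, 1), (11, 2), (11, 3), (11, 4), (11, 5), (11, 6), (11, 7), (12, 0), (12, 1), (12, 2), (12, 3), (12, 4), (12, 5), (12, 6), (12, 7), (13, 0), (13, 1), (13, 2), (13, 3), (13, 4), (13, 5), (13, 6), (13, 7), (14, 0), (14, 1), (14, 2), (14, 3), (14, 4), (14, 5), (14, 6), (14, 7)]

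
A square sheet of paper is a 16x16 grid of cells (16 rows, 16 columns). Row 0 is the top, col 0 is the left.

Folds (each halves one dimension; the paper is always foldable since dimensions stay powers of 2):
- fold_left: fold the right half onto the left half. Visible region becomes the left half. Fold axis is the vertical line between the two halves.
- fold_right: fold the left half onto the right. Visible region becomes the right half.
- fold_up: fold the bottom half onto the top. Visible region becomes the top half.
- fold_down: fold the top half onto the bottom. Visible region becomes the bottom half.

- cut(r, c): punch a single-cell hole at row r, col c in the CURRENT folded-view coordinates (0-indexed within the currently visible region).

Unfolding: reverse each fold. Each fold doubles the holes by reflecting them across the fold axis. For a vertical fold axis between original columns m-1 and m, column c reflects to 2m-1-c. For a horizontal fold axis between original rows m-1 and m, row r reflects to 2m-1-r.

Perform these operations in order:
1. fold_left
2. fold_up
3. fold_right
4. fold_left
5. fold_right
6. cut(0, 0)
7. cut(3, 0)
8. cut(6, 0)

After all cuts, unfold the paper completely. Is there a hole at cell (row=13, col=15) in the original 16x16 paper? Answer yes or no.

Op 1 fold_left: fold axis v@8; visible region now rows[0,16) x cols[0,8) = 16x8
Op 2 fold_up: fold axis h@8; visible region now rows[0,8) x cols[0,8) = 8x8
Op 3 fold_right: fold axis v@4; visible region now rows[0,8) x cols[4,8) = 8x4
Op 4 fold_left: fold axis v@6; visible region now rows[0,8) x cols[4,6) = 8x2
Op 5 fold_right: fold axis v@5; visible region now rows[0,8) x cols[5,6) = 8x1
Op 6 cut(0, 0): punch at orig (0,5); cuts so far [(0, 5)]; region rows[0,8) x cols[5,6) = 8x1
Op 7 cut(3, 0): punch at orig (3,5); cuts so far [(0, 5), (3, 5)]; region rows[0,8) x cols[5,6) = 8x1
Op 8 cut(6, 0): punch at orig (6,5); cuts so far [(0, 5), (3, 5), (6, 5)]; region rows[0,8) x cols[5,6) = 8x1
Unfold 1 (reflect across v@5): 6 holes -> [(0, 4), (0, 5), (3, 4), (3, 5), (6, 4), (6, 5)]
Unfold 2 (reflect across v@6): 12 holes -> [(0, 4), (0, 5), (0, 6), (0, 7), (3, 4), (3, 5), (3, 6), (3, 7), (6, 4), (6, 5), (6, 6), (6, 7)]
Unfold 3 (reflect across v@4): 24 holes -> [(0, 0), (0, 1), (0, 2), (0, 3), (0, 4), (0, 5), (0, 6), (0, 7), (3, 0), (3, 1), (3, 2), (3, 3), (3, 4), (3, 5), (3, 6), (3, 7), (6, 0), (6, 1), (6, 2), (6, 3), (6, 4), (6, 5), (6, 6), (6, 7)]
Unfold 4 (reflect across h@8): 48 holes -> [(0, 0), (0, 1), (0, 2), (0, 3), (0, 4), (0, 5), (0, 6), (0, 7), (3, 0), (3, 1), (3, 2), (3, 3), (3, 4), (3, 5), (3, 6), (3, 7), (6, 0), (6, 1), (6, 2), (6, 3), (6, 4), (6, 5), (6, 6), (6, 7), (9, 0), (9, 1), (9, 2), (9, 3), (9, 4), (9, 5), (9, 6), (9, 7), (12, 0), (12, 1), (12, 2), (12, 3), (12, 4), (12, 5), (12, 6), (12, 7), (15, 0), (15, 1), (15, 2), (15, 3), (15, 4), (15, 5), (15, 6), (15, 7)]
Unfold 5 (reflect across v@8): 96 holes -> [(0, 0), (0, 1), (0, 2), (0, 3), (0, 4), (0, 5), (0, 6), (0, 7), (0, 8), (0, 9), (0, 10), (0, 11), (0, 12), (0, 13), (0, 14), (0, 15), (3, 0), (3, 1), (3, 2), (3, 3), (3, 4), (3, 5), (3, 6), (3, 7), (3, 8), (3, 9), (3, 10), (3, 11), (3, 12), (3, 13), (3, 14), (3, 15), (6, 0), (6, 1), (6, 2), (6, 3), (6, 4), (6, 5), (6, 6), (6, 7), (6, 8), (6, 9), (6, 10), (6, 11), (6, 12), (6, 13), (6, 14), (6, 15), (9, 0), (9, 1), (9, 2), (9, 3), (9, 4), (9, 5), (9, 6), (9, 7), (9, 8), (9, 9), (9, 10), (9, 11), (9, 12), (9, 13), (9, 14), (9, 15), (12, 0), (12, 1), (12, 2), (12, 3), (12, 4), (12, 5), (12, 6), (12, 7), (12, 8), (12, 9), (12, 10), (12, 11), (12, 12), (12, 13), (12, 14), (12, 15), (15, 0), (15, 1), (15, 2), (15, 3), (15, 4), (15, 5), (15, 6), (15, 7), (15, 8), (15, 9), (15, 10), (15, 11), (15, 12), (15, 13), (15, 14), (15, 15)]
Holes: [(0, 0), (0, 1), (0, 2), (0, 3), (0, 4), (0, 5), (0, 6), (0, 7), (0, 8), (0, 9), (0, 10), (0, 11), (0, 12), (0, 13), (0, 14), (0, 15), (3, 0), (3, 1), (3, 2), (3, 3), (3, 4), (3, 5), (3, 6), (3, 7), (3, 8), (3, 9), (3, 10), (3, 11), (3, 12), (3, 13), (3, 14), (3, 15), (6, 0), (6, 1), (6, 2), (6, 3), (6, 4), (6, 5), (6, 6), (6, 7), (6, 8), (6, 9), (6, 10), (6, 11), (6, 12), (6, 13), (6, 14), (6, 15), (9, 0), (9, 1), (9, 2), (9, 3), (9, 4), (9, 5), (9, 6), (9, 7), (9, 8), (9, 9), (9, 10), (9, 11), (9, 12), (9, 13), (9, 14), (9, 15), (12, 0), (12, 1), (12, 2), (12, 3), (12, 4), (12, 5), (12, 6), (12, 7), (12, 8), (12, 9), (12, 10), (12, 11), (12, 12), (12, 13), (12, 14), (12, 15), (15, 0), (15, 1), (15, 2), (15, 3), (15, 4), (15, 5), (15, 6), (15, 7), (15, 8), (15, 9), (15, 10), (15, 11), (15, 12), (15, 13), (15, 14), (15, 15)]

Answer: no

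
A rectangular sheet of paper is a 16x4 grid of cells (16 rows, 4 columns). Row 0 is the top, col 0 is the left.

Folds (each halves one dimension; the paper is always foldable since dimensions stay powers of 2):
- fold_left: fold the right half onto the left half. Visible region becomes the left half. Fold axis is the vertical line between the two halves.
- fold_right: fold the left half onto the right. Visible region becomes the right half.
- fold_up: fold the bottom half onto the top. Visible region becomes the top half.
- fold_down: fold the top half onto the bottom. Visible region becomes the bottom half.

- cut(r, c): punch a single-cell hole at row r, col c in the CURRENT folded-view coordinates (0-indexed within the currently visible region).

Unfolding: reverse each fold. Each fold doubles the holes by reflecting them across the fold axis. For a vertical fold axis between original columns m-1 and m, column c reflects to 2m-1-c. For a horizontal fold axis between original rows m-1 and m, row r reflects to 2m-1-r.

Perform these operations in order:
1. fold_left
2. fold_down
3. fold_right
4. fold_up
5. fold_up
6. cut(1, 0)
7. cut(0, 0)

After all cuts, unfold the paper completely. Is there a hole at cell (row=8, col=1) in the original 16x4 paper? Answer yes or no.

Op 1 fold_left: fold axis v@2; visible region now rows[0,16) x cols[0,2) = 16x2
Op 2 fold_down: fold axis h@8; visible region now rows[8,16) x cols[0,2) = 8x2
Op 3 fold_right: fold axis v@1; visible region now rows[8,16) x cols[1,2) = 8x1
Op 4 fold_up: fold axis h@12; visible region now rows[8,12) x cols[1,2) = 4x1
Op 5 fold_up: fold axis h@10; visible region now rows[8,10) x cols[1,2) = 2x1
Op 6 cut(1, 0): punch at orig (9,1); cuts so far [(9, 1)]; region rows[8,10) x cols[1,2) = 2x1
Op 7 cut(0, 0): punch at orig (8,1); cuts so far [(8, 1), (9, 1)]; region rows[8,10) x cols[1,2) = 2x1
Unfold 1 (reflect across h@10): 4 holes -> [(8, 1), (9, 1), (10, 1), (11, 1)]
Unfold 2 (reflect across h@12): 8 holes -> [(8, 1), (9, 1), (10, 1), (11, 1), (12, 1), (13, 1), (14, 1), (15, 1)]
Unfold 3 (reflect across v@1): 16 holes -> [(8, 0), (8, 1), (9, 0), (9, 1), (10, 0), (10, 1), (11, 0), (11, 1), (12, 0), (12, 1), (13, 0), (13, 1), (14, 0), (14, 1), (15, 0), (15, 1)]
Unfold 4 (reflect across h@8): 32 holes -> [(0, 0), (0, 1), (1, 0), (1, 1), (2, 0), (2, 1), (3, 0), (3, 1), (4, 0), (4, 1), (5, 0), (5, 1), (6, 0), (6, 1), (7, 0), (7, 1), (8, 0), (8, 1), (9, 0), (9, 1), (10, 0), (10, 1), (11, 0), (11, 1), (12, 0), (12, 1), (13, 0), (13, 1), (14, 0), (14, 1), (15, 0), (15, 1)]
Unfold 5 (reflect across v@2): 64 holes -> [(0, 0), (0, 1), (0, 2), (0, 3), (1, 0), (1, 1), (1, 2), (1, 3), (2, 0), (2, 1), (2, 2), (2, 3), (3, 0), (3, 1), (3, 2), (3, 3), (4, 0), (4, 1), (4, 2), (4, 3), (5, 0), (5, 1), (5, 2), (5, 3), (6, 0), (6, 1), (6, 2), (6, 3), (7, 0), (7, 1), (7, 2), (7, 3), (8, 0), (8, 1), (8, 2), (8, 3), (9, 0), (9, 1), (9, 2), (9, 3), (10, 0), (10, 1), (10, 2), (10, 3), (11, 0), (11, 1), (11, 2), (11, 3), (12, 0), (12, 1), (12, 2), (12, 3), (13, 0), (13, 1), (13, 2), (13, 3), (14, 0), (14, 1), (14, 2), (14, 3), (15, 0), (15, 1), (15, 2), (15, 3)]
Holes: [(0, 0), (0, 1), (0, 2), (0, 3), (1, 0), (1, 1), (1, 2), (1, 3), (2, 0), (2, 1), (2, 2), (2, 3), (3, 0), (3, 1), (3, 2), (3, 3), (4, 0), (4, 1), (4, 2), (4, 3), (5, 0), (5, 1), (5, 2), (5, 3), (6, 0), (6, 1), (6, 2), (6, 3), (7, 0), (7, 1), (7, 2), (7, 3), (8, 0), (8, 1), (8, 2), (8, 3), (9, 0), (9, 1), (9, 2), (9, 3), (10, 0), (10, 1), (10, 2), (10, 3), (11, 0), (11, 1), (11, 2), (11, 3), (12, 0), (12, 1), (12, 2), (12, 3), (13, 0), (13, 1), (13, 2), (13, 3), (14, 0), (14, 1), (14, 2), (14, 3), (15, 0), (15, 1), (15, 2), (15, 3)]

Answer: yes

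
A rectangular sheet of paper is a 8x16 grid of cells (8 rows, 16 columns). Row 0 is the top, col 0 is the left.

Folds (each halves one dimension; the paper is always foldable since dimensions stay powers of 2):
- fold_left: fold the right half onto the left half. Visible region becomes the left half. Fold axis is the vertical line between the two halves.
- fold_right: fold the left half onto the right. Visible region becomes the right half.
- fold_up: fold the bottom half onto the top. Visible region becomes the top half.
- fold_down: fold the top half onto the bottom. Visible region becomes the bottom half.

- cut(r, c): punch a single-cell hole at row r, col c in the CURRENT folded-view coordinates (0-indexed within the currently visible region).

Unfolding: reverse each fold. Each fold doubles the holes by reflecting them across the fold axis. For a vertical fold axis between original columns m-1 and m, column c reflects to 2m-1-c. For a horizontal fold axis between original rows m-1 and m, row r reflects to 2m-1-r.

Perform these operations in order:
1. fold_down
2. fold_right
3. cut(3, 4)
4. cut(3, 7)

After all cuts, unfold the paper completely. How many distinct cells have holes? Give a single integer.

Answer: 8

Derivation:
Op 1 fold_down: fold axis h@4; visible region now rows[4,8) x cols[0,16) = 4x16
Op 2 fold_right: fold axis v@8; visible region now rows[4,8) x cols[8,16) = 4x8
Op 3 cut(3, 4): punch at orig (7,12); cuts so far [(7, 12)]; region rows[4,8) x cols[8,16) = 4x8
Op 4 cut(3, 7): punch at orig (7,15); cuts so far [(7, 12), (7, 15)]; region rows[4,8) x cols[8,16) = 4x8
Unfold 1 (reflect across v@8): 4 holes -> [(7, 0), (7, 3), (7, 12), (7, 15)]
Unfold 2 (reflect across h@4): 8 holes -> [(0, 0), (0, 3), (0, 12), (0, 15), (7, 0), (7, 3), (7, 12), (7, 15)]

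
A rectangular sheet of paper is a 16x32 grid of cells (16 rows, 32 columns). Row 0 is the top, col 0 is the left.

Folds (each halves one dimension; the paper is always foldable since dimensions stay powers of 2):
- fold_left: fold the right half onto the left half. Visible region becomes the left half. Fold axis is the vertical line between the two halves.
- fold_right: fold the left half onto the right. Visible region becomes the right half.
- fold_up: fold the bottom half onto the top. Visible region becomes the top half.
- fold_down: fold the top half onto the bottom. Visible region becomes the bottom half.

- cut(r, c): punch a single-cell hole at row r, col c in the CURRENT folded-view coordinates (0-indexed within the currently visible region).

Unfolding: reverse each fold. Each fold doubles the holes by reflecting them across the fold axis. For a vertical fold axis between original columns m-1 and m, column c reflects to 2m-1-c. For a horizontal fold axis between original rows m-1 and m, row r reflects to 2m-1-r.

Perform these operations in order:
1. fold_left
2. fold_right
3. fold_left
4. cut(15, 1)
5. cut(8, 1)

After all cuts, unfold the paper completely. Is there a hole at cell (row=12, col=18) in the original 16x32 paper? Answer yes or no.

Op 1 fold_left: fold axis v@16; visible region now rows[0,16) x cols[0,16) = 16x16
Op 2 fold_right: fold axis v@8; visible region now rows[0,16) x cols[8,16) = 16x8
Op 3 fold_left: fold axis v@12; visible region now rows[0,16) x cols[8,12) = 16x4
Op 4 cut(15, 1): punch at orig (15,9); cuts so far [(15, 9)]; region rows[0,16) x cols[8,12) = 16x4
Op 5 cut(8, 1): punch at orig (8,9); cuts so far [(8, 9), (15, 9)]; region rows[0,16) x cols[8,12) = 16x4
Unfold 1 (reflect across v@12): 4 holes -> [(8, 9), (8, 14), (15, 9), (15, 14)]
Unfold 2 (reflect across v@8): 8 holes -> [(8, 1), (8, 6), (8, 9), (8, 14), (15, 1), (15, 6), (15, 9), (15, 14)]
Unfold 3 (reflect across v@16): 16 holes -> [(8, 1), (8, 6), (8, 9), (8, 14), (8, 17), (8, 22), (8, 25), (8, 30), (15, 1), (15, 6), (15, 9), (15, 14), (15, 17), (15, 22), (15, 25), (15, 30)]
Holes: [(8, 1), (8, 6), (8, 9), (8, 14), (8, 17), (8, 22), (8, 25), (8, 30), (15, 1), (15, 6), (15, 9), (15, 14), (15, 17), (15, 22), (15, 25), (15, 30)]

Answer: no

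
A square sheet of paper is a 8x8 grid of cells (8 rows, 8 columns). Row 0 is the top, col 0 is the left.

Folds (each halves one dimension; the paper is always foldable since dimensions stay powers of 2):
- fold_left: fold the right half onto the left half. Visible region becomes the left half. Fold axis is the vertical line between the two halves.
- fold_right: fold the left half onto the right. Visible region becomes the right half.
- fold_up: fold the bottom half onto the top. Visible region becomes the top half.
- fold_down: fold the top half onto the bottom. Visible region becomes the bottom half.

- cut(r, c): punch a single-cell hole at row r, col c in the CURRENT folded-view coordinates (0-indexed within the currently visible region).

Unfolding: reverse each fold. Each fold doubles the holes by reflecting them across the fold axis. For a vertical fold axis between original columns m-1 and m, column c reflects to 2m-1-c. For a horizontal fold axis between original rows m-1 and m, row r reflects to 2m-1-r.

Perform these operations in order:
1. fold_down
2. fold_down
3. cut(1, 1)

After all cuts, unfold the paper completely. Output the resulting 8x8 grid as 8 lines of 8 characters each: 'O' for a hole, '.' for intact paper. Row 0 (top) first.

Op 1 fold_down: fold axis h@4; visible region now rows[4,8) x cols[0,8) = 4x8
Op 2 fold_down: fold axis h@6; visible region now rows[6,8) x cols[0,8) = 2x8
Op 3 cut(1, 1): punch at orig (7,1); cuts so far [(7, 1)]; region rows[6,8) x cols[0,8) = 2x8
Unfold 1 (reflect across h@6): 2 holes -> [(4, 1), (7, 1)]
Unfold 2 (reflect across h@4): 4 holes -> [(0, 1), (3, 1), (4, 1), (7, 1)]

Answer: .O......
........
........
.O......
.O......
........
........
.O......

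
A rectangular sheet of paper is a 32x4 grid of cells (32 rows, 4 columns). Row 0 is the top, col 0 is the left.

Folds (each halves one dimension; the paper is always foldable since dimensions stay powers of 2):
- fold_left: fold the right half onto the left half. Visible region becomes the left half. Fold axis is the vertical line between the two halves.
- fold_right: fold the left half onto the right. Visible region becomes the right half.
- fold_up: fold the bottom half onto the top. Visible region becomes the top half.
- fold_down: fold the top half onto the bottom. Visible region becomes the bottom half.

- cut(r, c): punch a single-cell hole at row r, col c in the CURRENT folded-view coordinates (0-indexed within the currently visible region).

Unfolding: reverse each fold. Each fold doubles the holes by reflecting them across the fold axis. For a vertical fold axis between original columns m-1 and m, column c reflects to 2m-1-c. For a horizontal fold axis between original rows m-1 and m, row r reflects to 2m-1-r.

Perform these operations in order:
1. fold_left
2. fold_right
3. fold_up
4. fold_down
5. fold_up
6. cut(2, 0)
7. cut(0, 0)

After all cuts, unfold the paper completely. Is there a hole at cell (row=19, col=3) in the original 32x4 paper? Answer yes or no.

Answer: no

Derivation:
Op 1 fold_left: fold axis v@2; visible region now rows[0,32) x cols[0,2) = 32x2
Op 2 fold_right: fold axis v@1; visible region now rows[0,32) x cols[1,2) = 32x1
Op 3 fold_up: fold axis h@16; visible region now rows[0,16) x cols[1,2) = 16x1
Op 4 fold_down: fold axis h@8; visible region now rows[8,16) x cols[1,2) = 8x1
Op 5 fold_up: fold axis h@12; visible region now rows[8,12) x cols[1,2) = 4x1
Op 6 cut(2, 0): punch at orig (10,1); cuts so far [(10, 1)]; region rows[8,12) x cols[1,2) = 4x1
Op 7 cut(0, 0): punch at orig (8,1); cuts so far [(8, 1), (10, 1)]; region rows[8,12) x cols[1,2) = 4x1
Unfold 1 (reflect across h@12): 4 holes -> [(8, 1), (10, 1), (13, 1), (15, 1)]
Unfold 2 (reflect across h@8): 8 holes -> [(0, 1), (2, 1), (5, 1), (7, 1), (8, 1), (10, 1), (13, 1), (15, 1)]
Unfold 3 (reflect across h@16): 16 holes -> [(0, 1), (2, 1), (5, 1), (7, 1), (8, 1), (10, 1), (13, 1), (15, 1), (16, 1), (18, 1), (21, 1), (23, 1), (24, 1), (26, 1), (29, 1), (31, 1)]
Unfold 4 (reflect across v@1): 32 holes -> [(0, 0), (0, 1), (2, 0), (2, 1), (5, 0), (5, 1), (7, 0), (7, 1), (8, 0), (8, 1), (10, 0), (10, 1), (13, 0), (13, 1), (15, 0), (15, 1), (16, 0), (16, 1), (18, 0), (18, 1), (21, 0), (21, 1), (23, 0), (23, 1), (24, 0), (24, 1), (26, 0), (26, 1), (29, 0), (29, 1), (31, 0), (31, 1)]
Unfold 5 (reflect across v@2): 64 holes -> [(0, 0), (0, 1), (0, 2), (0, 3), (2, 0), (2, 1), (2, 2), (2, 3), (5, 0), (5, 1), (5, 2), (5, 3), (7, 0), (7, 1), (7, 2), (7, 3), (8, 0), (8, 1), (8, 2), (8, 3), (10, 0), (10, 1), (10, 2), (10, 3), (13, 0), (13, 1), (13, 2), (13, 3), (15, 0), (15, 1), (15, 2), (15, 3), (16, 0), (16, 1), (16, 2), (16, 3), (18, 0), (18, 1), (18, 2), (18, 3), (21, 0), (21, 1), (21, 2), (21, 3), (23, 0), (23, 1), (23, 2), (23, 3), (24, 0), (24, 1), (24, 2), (24, 3), (26, 0), (26, 1), (26, 2), (26, 3), (29, 0), (29, 1), (29, 2), (29, 3), (31, 0), (31, 1), (31, 2), (31, 3)]
Holes: [(0, 0), (0, 1), (0, 2), (0, 3), (2, 0), (2, 1), (2, 2), (2, 3), (5, 0), (5, 1), (5, 2), (5, 3), (7, 0), (7, 1), (7, 2), (7, 3), (8, 0), (8, 1), (8, 2), (8, 3), (10, 0), (10, 1), (10, 2), (10, 3), (13, 0), (13, 1), (13, 2), (13, 3), (15, 0), (15, 1), (15, 2), (15, 3), (16, 0), (16, 1), (16, 2), (16, 3), (18, 0), (18, 1), (18, 2), (18, 3), (21, 0), (21, 1), (21, 2), (21, 3), (23, 0), (23, 1), (23, 2), (23, 3), (24, 0), (24, 1), (24, 2), (24, 3), (26, 0), (26, 1), (26, 2), (26, 3), (29, 0), (29, 1), (29, 2), (29, 3), (31, 0), (31, 1), (31, 2), (31, 3)]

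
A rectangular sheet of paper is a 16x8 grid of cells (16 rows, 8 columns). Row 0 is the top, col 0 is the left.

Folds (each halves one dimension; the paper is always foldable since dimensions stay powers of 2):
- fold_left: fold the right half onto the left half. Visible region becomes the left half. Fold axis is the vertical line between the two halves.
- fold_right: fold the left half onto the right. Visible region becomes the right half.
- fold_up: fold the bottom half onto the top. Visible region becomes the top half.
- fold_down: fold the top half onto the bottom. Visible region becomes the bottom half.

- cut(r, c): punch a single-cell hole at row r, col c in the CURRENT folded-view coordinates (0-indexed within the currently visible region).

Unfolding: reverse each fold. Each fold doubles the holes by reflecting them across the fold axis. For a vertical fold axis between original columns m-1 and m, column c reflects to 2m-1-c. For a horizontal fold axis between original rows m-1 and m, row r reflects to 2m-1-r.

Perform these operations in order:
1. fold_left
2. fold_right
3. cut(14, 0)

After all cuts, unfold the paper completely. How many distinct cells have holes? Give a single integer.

Answer: 4

Derivation:
Op 1 fold_left: fold axis v@4; visible region now rows[0,16) x cols[0,4) = 16x4
Op 2 fold_right: fold axis v@2; visible region now rows[0,16) x cols[2,4) = 16x2
Op 3 cut(14, 0): punch at orig (14,2); cuts so far [(14, 2)]; region rows[0,16) x cols[2,4) = 16x2
Unfold 1 (reflect across v@2): 2 holes -> [(14, 1), (14, 2)]
Unfold 2 (reflect across v@4): 4 holes -> [(14, 1), (14, 2), (14, 5), (14, 6)]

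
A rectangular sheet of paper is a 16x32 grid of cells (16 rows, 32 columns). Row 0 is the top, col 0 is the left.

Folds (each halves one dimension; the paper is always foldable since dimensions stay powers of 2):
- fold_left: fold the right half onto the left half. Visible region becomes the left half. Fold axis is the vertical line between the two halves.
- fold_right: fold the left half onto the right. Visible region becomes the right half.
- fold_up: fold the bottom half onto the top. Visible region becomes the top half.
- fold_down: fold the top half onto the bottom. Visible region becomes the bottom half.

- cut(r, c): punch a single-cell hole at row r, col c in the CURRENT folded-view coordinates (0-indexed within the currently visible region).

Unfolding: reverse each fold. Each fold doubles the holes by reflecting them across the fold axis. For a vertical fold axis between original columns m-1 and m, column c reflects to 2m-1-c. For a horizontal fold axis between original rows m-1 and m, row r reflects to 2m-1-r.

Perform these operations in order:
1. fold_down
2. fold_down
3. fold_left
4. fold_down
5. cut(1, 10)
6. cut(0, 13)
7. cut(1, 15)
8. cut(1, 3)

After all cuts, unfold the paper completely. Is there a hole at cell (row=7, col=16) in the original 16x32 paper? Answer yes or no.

Answer: yes

Derivation:
Op 1 fold_down: fold axis h@8; visible region now rows[8,16) x cols[0,32) = 8x32
Op 2 fold_down: fold axis h@12; visible region now rows[12,16) x cols[0,32) = 4x32
Op 3 fold_left: fold axis v@16; visible region now rows[12,16) x cols[0,16) = 4x16
Op 4 fold_down: fold axis h@14; visible region now rows[14,16) x cols[0,16) = 2x16
Op 5 cut(1, 10): punch at orig (15,10); cuts so far [(15, 10)]; region rows[14,16) x cols[0,16) = 2x16
Op 6 cut(0, 13): punch at orig (14,13); cuts so far [(14, 13), (15, 10)]; region rows[14,16) x cols[0,16) = 2x16
Op 7 cut(1, 15): punch at orig (15,15); cuts so far [(14, 13), (15, 10), (15, 15)]; region rows[14,16) x cols[0,16) = 2x16
Op 8 cut(1, 3): punch at orig (15,3); cuts so far [(14, 13), (15, 3), (15, 10), (15, 15)]; region rows[14,16) x cols[0,16) = 2x16
Unfold 1 (reflect across h@14): 8 holes -> [(12, 3), (12, 10), (12, 15), (13, 13), (14, 13), (15, 3), (15, 10), (15, 15)]
Unfold 2 (reflect across v@16): 16 holes -> [(12, 3), (12, 10), (12, 15), (12, 16), (12, 21), (12, 28), (13, 13), (13, 18), (14, 13), (14, 18), (15, 3), (15, 10), (15, 15), (15, 16), (15, 21), (15, 28)]
Unfold 3 (reflect across h@12): 32 holes -> [(8, 3), (8, 10), (8, 15), (8, 16), (8, 21), (8, 28), (9, 13), (9, 18), (10, 13), (10, 18), (11, 3), (11, 10), (11, 15), (11, 16), (11, 21), (11, 28), (12, 3), (12, 10), (12, 15), (12, 16), (12, 21), (12, 28), (13, 13), (13, 18), (14, 13), (14, 18), (15, 3), (15, 10), (15, 15), (15, 16), (15, 21), (15, 28)]
Unfold 4 (reflect across h@8): 64 holes -> [(0, 3), (0, 10), (0, 15), (0, 16), (0, 21), (0, 28), (1, 13), (1, 18), (2, 13), (2, 18), (3, 3), (3, 10), (3, 15), (3, 16), (3, 21), (3, 28), (4, 3), (4, 10), (4, 15), (4, 16), (4, 21), (4, 28), (5, 13), (5, 18), (6, 13), (6, 18), (7, 3), (7, 10), (7, 15), (7, 16), (7, 21), (7, 28), (8, 3), (8, 10), (8, 15), (8, 16), (8, 21), (8, 28), (9, 13), (9, 18), (10, 13), (10, 18), (11, 3), (11, 10), (11, 15), (11, 16), (11, 21), (11, 28), (12, 3), (12, 10), (12, 15), (12, 16), (12, 21), (12, 28), (13, 13), (13, 18), (14, 13), (14, 18), (15, 3), (15, 10), (15, 15), (15, 16), (15, 21), (15, 28)]
Holes: [(0, 3), (0, 10), (0, 15), (0, 16), (0, 21), (0, 28), (1, 13), (1, 18), (2, 13), (2, 18), (3, 3), (3, 10), (3, 15), (3, 16), (3, 21), (3, 28), (4, 3), (4, 10), (4, 15), (4, 16), (4, 21), (4, 28), (5, 13), (5, 18), (6, 13), (6, 18), (7, 3), (7, 10), (7, 15), (7, 16), (7, 21), (7, 28), (8, 3), (8, 10), (8, 15), (8, 16), (8, 21), (8, 28), (9, 13), (9, 18), (10, 13), (10, 18), (11, 3), (11, 10), (11, 15), (11, 16), (11, 21), (11, 28), (12, 3), (12, 10), (12, 15), (12, 16), (12, 21), (12, 28), (13, 13), (13, 18), (14, 13), (14, 18), (15, 3), (15, 10), (15, 15), (15, 16), (15, 21), (15, 28)]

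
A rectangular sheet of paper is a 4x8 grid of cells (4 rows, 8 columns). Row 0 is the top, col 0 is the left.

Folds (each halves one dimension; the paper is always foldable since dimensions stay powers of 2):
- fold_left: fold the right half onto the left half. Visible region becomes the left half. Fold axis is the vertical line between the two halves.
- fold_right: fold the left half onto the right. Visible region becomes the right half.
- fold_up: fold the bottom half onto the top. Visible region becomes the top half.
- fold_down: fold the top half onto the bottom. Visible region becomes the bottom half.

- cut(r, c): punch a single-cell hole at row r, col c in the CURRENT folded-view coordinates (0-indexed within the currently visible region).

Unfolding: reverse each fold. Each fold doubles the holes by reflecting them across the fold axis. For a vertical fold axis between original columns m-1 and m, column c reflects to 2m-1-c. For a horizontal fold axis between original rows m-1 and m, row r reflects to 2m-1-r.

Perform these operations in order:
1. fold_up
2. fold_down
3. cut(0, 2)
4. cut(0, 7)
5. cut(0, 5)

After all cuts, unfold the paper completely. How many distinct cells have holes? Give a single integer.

Answer: 12

Derivation:
Op 1 fold_up: fold axis h@2; visible region now rows[0,2) x cols[0,8) = 2x8
Op 2 fold_down: fold axis h@1; visible region now rows[1,2) x cols[0,8) = 1x8
Op 3 cut(0, 2): punch at orig (1,2); cuts so far [(1, 2)]; region rows[1,2) x cols[0,8) = 1x8
Op 4 cut(0, 7): punch at orig (1,7); cuts so far [(1, 2), (1, 7)]; region rows[1,2) x cols[0,8) = 1x8
Op 5 cut(0, 5): punch at orig (1,5); cuts so far [(1, 2), (1, 5), (1, 7)]; region rows[1,2) x cols[0,8) = 1x8
Unfold 1 (reflect across h@1): 6 holes -> [(0, 2), (0, 5), (0, 7), (1, 2), (1, 5), (1, 7)]
Unfold 2 (reflect across h@2): 12 holes -> [(0, 2), (0, 5), (0, 7), (1, 2), (1, 5), (1, 7), (2, 2), (2, 5), (2, 7), (3, 2), (3, 5), (3, 7)]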